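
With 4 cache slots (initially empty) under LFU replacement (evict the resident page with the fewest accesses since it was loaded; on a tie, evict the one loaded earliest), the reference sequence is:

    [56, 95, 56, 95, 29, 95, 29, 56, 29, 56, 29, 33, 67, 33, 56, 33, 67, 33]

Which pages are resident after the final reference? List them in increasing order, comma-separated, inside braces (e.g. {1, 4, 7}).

{29, 33, 56, 95}

56 → fault, frames (56)
95 → fault, frames (56 95)
56 → hit
95 → hit
29 → fault, frames (56 95 29)
95 → hit
29 → hit
56 → hit
29 → hit
56 → hit
29 → hit
33 → fault, frames (56 95 29 33)
67 → fault, evict 33, frames (56 95 29 67)
33 → fault, evict 67, frames (56 95 29 33)
56 → hit
33 → hit
67 → fault, evict 33, frames (56 95 29 67)
33 → fault, evict 67, frames (56 95 29 33)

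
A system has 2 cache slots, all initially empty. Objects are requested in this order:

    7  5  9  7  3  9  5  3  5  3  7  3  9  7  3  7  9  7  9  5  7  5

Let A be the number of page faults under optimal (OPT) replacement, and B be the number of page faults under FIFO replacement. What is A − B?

Under OPT: F F F . F . F . . . F . F . F . F . . F . . → 10 faults.
Under FIFO: F F F F F F F F . . F . F . F F F . . F F . → 15 faults.
A − B = 10 − 15 = -5.

-5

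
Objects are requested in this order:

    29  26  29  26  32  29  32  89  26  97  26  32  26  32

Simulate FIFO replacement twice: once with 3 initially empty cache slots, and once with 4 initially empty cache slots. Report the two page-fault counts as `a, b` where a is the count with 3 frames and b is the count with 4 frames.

3 frames: F F . . F . . F . F F F . . → 7 faults.
4 frames: F F . . F . . F . F . . . . → 5 faults.
5 < 7: adding a frame reduced faults, as is typical.

7, 5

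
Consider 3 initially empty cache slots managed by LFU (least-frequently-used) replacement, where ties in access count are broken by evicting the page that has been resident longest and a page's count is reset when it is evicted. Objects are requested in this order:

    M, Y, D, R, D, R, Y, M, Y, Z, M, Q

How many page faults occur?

9

M: fault, frames [M]
Y: fault, frames [M, Y]
D: fault, frames [M, Y, D]
R: fault, evict M, frames [Y, D, R]
D: hit
R: hit
Y: hit
M: fault, evict Y, frames [D, R, M]
Y: fault, evict M, frames [D, R, Y]
Z: fault, evict Y, frames [D, R, Z]
M: fault, evict Z, frames [D, R, M]
Q: fault, evict M, frames [D, R, Q]
Page faults: 9.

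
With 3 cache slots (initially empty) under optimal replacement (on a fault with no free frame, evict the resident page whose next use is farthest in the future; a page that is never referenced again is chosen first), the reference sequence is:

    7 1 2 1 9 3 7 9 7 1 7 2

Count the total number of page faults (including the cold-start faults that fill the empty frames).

7 -> miss, frames [7]
1 -> miss, frames [7, 1]
2 -> miss, frames [7, 1, 2]
1 -> hit
9 -> miss, evict 2, frames [7, 1, 9]
3 -> miss, evict 1, frames [7, 9, 3]
7 -> hit
9 -> hit
7 -> hit
1 -> miss, evict 3, frames [7, 9, 1]
7 -> hit
2 -> miss, evict 1, frames [7, 9, 2]
Page faults: 7.

7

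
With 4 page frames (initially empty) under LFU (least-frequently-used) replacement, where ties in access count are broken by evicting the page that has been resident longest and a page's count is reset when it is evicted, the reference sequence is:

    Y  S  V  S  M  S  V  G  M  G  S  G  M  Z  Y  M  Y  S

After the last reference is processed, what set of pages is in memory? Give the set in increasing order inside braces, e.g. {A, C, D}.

{G, M, S, Y}

Y: fault, frames {Y}
S: fault, frames {Y,S}
V: fault, frames {Y,S,V}
S: hit
M: fault, frames {Y,S,V,M}
S: hit
V: hit
G: fault, evict Y, frames {S,V,M,G}
M: hit
G: hit
S: hit
G: hit
M: hit
Z: fault, evict V, frames {S,M,G,Z}
Y: fault, evict Z, frames {S,M,G,Y}
M: hit
Y: hit
S: hit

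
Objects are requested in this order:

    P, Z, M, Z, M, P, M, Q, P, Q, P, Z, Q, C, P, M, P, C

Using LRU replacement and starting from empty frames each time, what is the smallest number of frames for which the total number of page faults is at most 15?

2

f=1: 18 faults
f=2: 12 faults
f=3: 8 faults
f=4: 6 faults
f=5: 5 faults
Smallest f with faults ≤ 15 is 2.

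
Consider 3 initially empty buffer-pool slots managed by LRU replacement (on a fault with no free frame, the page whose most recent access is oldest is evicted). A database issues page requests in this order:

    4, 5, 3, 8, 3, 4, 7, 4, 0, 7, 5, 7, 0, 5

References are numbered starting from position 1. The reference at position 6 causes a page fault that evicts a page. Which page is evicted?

5

pos 1: 4 -> fault, frames {4}
pos 2: 5 -> fault, frames {4,5}
pos 3: 3 -> fault, frames {4,5,3}
pos 4: 8 -> fault, evict 4, frames {5,3,8}
pos 5: 3 -> hit
pos 6: 4 -> fault, evict 5, frames {8,3,4}
At position 6, page 5 is evicted.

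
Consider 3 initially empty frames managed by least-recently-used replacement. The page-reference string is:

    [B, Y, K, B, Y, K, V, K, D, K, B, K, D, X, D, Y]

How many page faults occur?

B: fault, frames {B}
Y: fault, frames {B,Y}
K: fault, frames {B,Y,K}
B: hit
Y: hit
K: hit
V: fault, evict B, frames {Y,K,V}
K: hit
D: fault, evict Y, frames {V,K,D}
K: hit
B: fault, evict V, frames {D,K,B}
K: hit
D: hit
X: fault, evict B, frames {K,D,X}
D: hit
Y: fault, evict K, frames {X,D,Y}
Page faults: 8.

8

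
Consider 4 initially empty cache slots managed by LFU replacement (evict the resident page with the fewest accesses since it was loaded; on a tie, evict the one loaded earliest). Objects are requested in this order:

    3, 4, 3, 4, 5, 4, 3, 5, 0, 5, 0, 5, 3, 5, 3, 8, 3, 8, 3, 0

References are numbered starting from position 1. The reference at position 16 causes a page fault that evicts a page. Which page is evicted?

pos 1: 3: miss, frames (3)
pos 2: 4: miss, frames (3 4)
pos 3: 3: hit
pos 4: 4: hit
pos 5: 5: miss, frames (3 4 5)
pos 6: 4: hit
pos 7: 3: hit
pos 8: 5: hit
pos 9: 0: miss, frames (3 4 5 0)
pos 10: 5: hit
pos 11: 0: hit
pos 12: 5: hit
pos 13: 3: hit
pos 14: 5: hit
pos 15: 3: hit
pos 16: 8: miss, evict 0, frames (3 4 5 8)
At position 16, page 0 is evicted.

0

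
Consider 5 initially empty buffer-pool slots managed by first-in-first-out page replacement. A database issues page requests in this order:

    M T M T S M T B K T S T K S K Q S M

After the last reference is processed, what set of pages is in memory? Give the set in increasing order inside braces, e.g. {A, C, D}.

{B, K, M, Q, S}

M → miss, frames [M]
T → miss, frames [M, T]
M → hit
T → hit
S → miss, frames [M, T, S]
M → hit
T → hit
B → miss, frames [M, T, S, B]
K → miss, frames [M, T, S, B, K]
T → hit
S → hit
T → hit
K → hit
S → hit
K → hit
Q → miss, evict M, frames [T, S, B, K, Q]
S → hit
M → miss, evict T, frames [S, B, K, Q, M]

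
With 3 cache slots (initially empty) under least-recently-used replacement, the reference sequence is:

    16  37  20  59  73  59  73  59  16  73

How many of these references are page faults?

16 -> fault, frames (16)
37 -> fault, frames (16 37)
20 -> fault, frames (16 37 20)
59 -> fault, evict 16, frames (37 20 59)
73 -> fault, evict 37, frames (20 59 73)
59 -> hit
73 -> hit
59 -> hit
16 -> fault, evict 20, frames (73 59 16)
73 -> hit
Page faults: 6.

6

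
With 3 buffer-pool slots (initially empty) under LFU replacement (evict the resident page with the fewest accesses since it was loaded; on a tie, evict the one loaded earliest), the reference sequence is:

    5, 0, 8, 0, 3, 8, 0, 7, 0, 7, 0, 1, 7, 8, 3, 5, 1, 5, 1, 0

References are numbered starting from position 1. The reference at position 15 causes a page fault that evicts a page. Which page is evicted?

8

pos 1: 5 → fault, frames (5)
pos 2: 0 → fault, frames (5 0)
pos 3: 8 → fault, frames (5 0 8)
pos 4: 0 → hit
pos 5: 3 → fault, evict 5, frames (0 8 3)
pos 6: 8 → hit
pos 7: 0 → hit
pos 8: 7 → fault, evict 3, frames (0 8 7)
pos 9: 0 → hit
pos 10: 7 → hit
pos 11: 0 → hit
pos 12: 1 → fault, evict 8, frames (0 7 1)
pos 13: 7 → hit
pos 14: 8 → fault, evict 1, frames (0 7 8)
pos 15: 3 → fault, evict 8, frames (0 7 3)
At position 15, page 8 is evicted.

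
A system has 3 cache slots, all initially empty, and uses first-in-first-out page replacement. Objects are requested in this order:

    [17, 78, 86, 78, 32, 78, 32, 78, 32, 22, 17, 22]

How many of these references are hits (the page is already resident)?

17 -> fault, frames [17]
78 -> fault, frames [17, 78]
86 -> fault, frames [17, 78, 86]
78 -> hit
32 -> fault, evict 17, frames [78, 86, 32]
78 -> hit
32 -> hit
78 -> hit
32 -> hit
22 -> fault, evict 78, frames [86, 32, 22]
17 -> fault, evict 86, frames [32, 22, 17]
22 -> hit
Hits: 6.

6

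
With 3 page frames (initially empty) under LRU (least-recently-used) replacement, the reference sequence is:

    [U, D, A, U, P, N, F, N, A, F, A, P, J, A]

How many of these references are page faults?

U → fault, frames {U}
D → fault, frames {U,D}
A → fault, frames {U,D,A}
U → hit
P → fault, evict D, frames {A,U,P}
N → fault, evict A, frames {U,P,N}
F → fault, evict U, frames {P,N,F}
N → hit
A → fault, evict P, frames {F,N,A}
F → hit
A → hit
P → fault, evict N, frames {F,A,P}
J → fault, evict F, frames {A,P,J}
A → hit
Page faults: 9.

9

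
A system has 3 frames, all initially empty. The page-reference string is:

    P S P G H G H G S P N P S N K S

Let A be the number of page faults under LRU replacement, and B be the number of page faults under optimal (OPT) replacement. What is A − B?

Under LRU: F F . F F . . . F F F . . . F . → 8 faults.
Under OPT: F F . F F . . . . F F . . . F . → 7 faults.
A − B = 8 − 7 = 1.

1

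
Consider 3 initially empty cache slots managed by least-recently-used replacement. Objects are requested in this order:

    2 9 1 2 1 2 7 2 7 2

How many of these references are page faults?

2 → miss, frames [2]
9 → miss, frames [2, 9]
1 → miss, frames [2, 9, 1]
2 → hit
1 → hit
2 → hit
7 → miss, evict 9, frames [1, 2, 7]
2 → hit
7 → hit
2 → hit
Page faults: 4.

4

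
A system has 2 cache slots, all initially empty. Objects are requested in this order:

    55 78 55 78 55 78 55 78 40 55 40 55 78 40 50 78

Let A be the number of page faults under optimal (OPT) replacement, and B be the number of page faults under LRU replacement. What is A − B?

Under OPT: F F . . . . . . F . . . F . F . → 5 faults.
Under LRU: F F . . . . . . F F . . F F F F → 8 faults.
A − B = 5 − 8 = -3.

-3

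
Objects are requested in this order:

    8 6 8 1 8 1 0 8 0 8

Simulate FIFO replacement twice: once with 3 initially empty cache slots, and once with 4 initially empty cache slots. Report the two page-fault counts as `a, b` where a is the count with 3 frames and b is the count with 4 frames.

3 frames: F F . F . . F F . . → 5 faults.
4 frames: F F . F . . F . . . → 4 faults.
4 < 5: adding a frame reduced faults, as is typical.

5, 4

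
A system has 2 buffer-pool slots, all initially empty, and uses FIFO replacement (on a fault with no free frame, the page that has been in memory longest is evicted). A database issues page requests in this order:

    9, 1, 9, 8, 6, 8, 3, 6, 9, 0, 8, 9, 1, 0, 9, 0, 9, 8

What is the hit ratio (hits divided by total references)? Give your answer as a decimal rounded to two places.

0.28

9: miss, frames [9]
1: miss, frames [9, 1]
9: hit
8: miss, evict 9, frames [1, 8]
6: miss, evict 1, frames [8, 6]
8: hit
3: miss, evict 8, frames [6, 3]
6: hit
9: miss, evict 6, frames [3, 9]
0: miss, evict 3, frames [9, 0]
8: miss, evict 9, frames [0, 8]
9: miss, evict 0, frames [8, 9]
1: miss, evict 8, frames [9, 1]
0: miss, evict 9, frames [1, 0]
9: miss, evict 1, frames [0, 9]
0: hit
9: hit
8: miss, evict 0, frames [9, 8]
Hits: 5 of 18 references → 5/18 = 0.2778.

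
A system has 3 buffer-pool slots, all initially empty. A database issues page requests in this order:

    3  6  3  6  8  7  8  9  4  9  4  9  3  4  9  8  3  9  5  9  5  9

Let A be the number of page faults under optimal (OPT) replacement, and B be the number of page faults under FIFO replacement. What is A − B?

Under OPT: F F . . F F . F F . . . . . . F . . F . . . → 8 faults.
Under FIFO: F F . . F F . F F . . . F . . F . F F . . . → 10 faults.
A − B = 8 − 10 = -2.

-2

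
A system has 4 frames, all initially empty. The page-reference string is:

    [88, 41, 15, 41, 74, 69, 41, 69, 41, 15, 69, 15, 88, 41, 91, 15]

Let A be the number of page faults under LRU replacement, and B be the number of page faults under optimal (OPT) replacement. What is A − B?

1

Under LRU: F F F . F F . . . . . . F . F . → 7 faults.
Under OPT: F F F . F F . . . . . . . . F . → 6 faults.
A − B = 7 − 6 = 1.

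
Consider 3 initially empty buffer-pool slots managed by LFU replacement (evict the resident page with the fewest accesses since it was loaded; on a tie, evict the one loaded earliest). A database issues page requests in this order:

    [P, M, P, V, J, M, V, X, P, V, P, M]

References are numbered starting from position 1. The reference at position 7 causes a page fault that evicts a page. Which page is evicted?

J

pos 1: P -> miss, frames {P}
pos 2: M -> miss, frames {P,M}
pos 3: P -> hit
pos 4: V -> miss, frames {P,M,V}
pos 5: J -> miss, evict M, frames {P,V,J}
pos 6: M -> miss, evict V, frames {P,J,M}
pos 7: V -> miss, evict J, frames {P,M,V}
At position 7, page J is evicted.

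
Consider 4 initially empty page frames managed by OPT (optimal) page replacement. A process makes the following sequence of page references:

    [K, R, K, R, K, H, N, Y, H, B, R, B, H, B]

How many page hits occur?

8

K -> miss, frames (K)
R -> miss, frames (K R)
K -> hit
R -> hit
K -> hit
H -> miss, frames (K R H)
N -> miss, frames (K R H N)
Y -> miss, evict N, frames (K R H Y)
H -> hit
B -> miss, evict Y, frames (K R H B)
R -> hit
B -> hit
H -> hit
B -> hit
Hits: 8.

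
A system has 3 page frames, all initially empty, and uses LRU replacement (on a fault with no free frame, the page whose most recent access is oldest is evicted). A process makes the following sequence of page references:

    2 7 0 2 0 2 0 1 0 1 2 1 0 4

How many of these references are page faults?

5

2 -> miss, frames (2)
7 -> miss, frames (2 7)
0 -> miss, frames (2 7 0)
2 -> hit
0 -> hit
2 -> hit
0 -> hit
1 -> miss, evict 7, frames (2 0 1)
0 -> hit
1 -> hit
2 -> hit
1 -> hit
0 -> hit
4 -> miss, evict 2, frames (1 0 4)
Page faults: 5.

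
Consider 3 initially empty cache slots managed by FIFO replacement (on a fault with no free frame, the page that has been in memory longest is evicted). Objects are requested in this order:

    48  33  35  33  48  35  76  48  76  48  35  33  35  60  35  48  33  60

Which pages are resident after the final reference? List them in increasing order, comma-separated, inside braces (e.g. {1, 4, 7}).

{33, 48, 60}

48: fault, frames (48)
33: fault, frames (48 33)
35: fault, frames (48 33 35)
33: hit
48: hit
35: hit
76: fault, evict 48, frames (33 35 76)
48: fault, evict 33, frames (35 76 48)
76: hit
48: hit
35: hit
33: fault, evict 35, frames (76 48 33)
35: fault, evict 76, frames (48 33 35)
60: fault, evict 48, frames (33 35 60)
35: hit
48: fault, evict 33, frames (35 60 48)
33: fault, evict 35, frames (60 48 33)
60: hit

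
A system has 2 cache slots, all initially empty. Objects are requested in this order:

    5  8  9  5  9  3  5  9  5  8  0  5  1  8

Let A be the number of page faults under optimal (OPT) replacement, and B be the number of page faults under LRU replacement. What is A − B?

Under OPT: F F F . . F . F . F F . F F → 9 faults.
Under LRU: F F F F . F F F . F F F F F → 12 faults.
A − B = 9 − 12 = -3.

-3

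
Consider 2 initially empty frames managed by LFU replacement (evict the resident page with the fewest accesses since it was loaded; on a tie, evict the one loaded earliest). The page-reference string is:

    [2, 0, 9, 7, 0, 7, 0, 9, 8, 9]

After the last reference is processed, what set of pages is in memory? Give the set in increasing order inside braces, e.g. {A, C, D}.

{0, 9}

2 -> fault, frames {2}
0 -> fault, frames {2,0}
9 -> fault, evict 2, frames {0,9}
7 -> fault, evict 0, frames {9,7}
0 -> fault, evict 9, frames {7,0}
7 -> hit
0 -> hit
9 -> fault, evict 7, frames {0,9}
8 -> fault, evict 9, frames {0,8}
9 -> fault, evict 8, frames {0,9}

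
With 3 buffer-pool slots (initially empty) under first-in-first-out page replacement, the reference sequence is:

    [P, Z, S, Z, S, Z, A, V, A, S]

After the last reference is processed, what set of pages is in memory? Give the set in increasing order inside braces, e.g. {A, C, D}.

P → miss, frames [P]
Z → miss, frames [P, Z]
S → miss, frames [P, Z, S]
Z → hit
S → hit
Z → hit
A → miss, evict P, frames [Z, S, A]
V → miss, evict Z, frames [S, A, V]
A → hit
S → hit

{A, S, V}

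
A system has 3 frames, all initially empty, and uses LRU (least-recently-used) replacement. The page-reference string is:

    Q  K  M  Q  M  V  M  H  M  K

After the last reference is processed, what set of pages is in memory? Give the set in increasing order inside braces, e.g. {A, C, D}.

Q: fault, frames {Q}
K: fault, frames {Q,K}
M: fault, frames {Q,K,M}
Q: hit
M: hit
V: fault, evict K, frames {Q,M,V}
M: hit
H: fault, evict Q, frames {V,M,H}
M: hit
K: fault, evict V, frames {H,M,K}

{H, K, M}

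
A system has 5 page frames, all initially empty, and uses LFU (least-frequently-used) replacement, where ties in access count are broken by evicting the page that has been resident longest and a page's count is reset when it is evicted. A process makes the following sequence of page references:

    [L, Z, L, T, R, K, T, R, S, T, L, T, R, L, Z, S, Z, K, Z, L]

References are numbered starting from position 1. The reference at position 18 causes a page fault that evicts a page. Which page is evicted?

pos 1: L: fault, frames (L)
pos 2: Z: fault, frames (L Z)
pos 3: L: hit
pos 4: T: fault, frames (L Z T)
pos 5: R: fault, frames (L Z T R)
pos 6: K: fault, frames (L Z T R K)
pos 7: T: hit
pos 8: R: hit
pos 9: S: fault, evict Z, frames (L T R K S)
pos 10: T: hit
pos 11: L: hit
pos 12: T: hit
pos 13: R: hit
pos 14: L: hit
pos 15: Z: fault, evict K, frames (L T R S Z)
pos 16: S: hit
pos 17: Z: hit
pos 18: K: fault, evict S, frames (L T R Z K)
At position 18, page S is evicted.

S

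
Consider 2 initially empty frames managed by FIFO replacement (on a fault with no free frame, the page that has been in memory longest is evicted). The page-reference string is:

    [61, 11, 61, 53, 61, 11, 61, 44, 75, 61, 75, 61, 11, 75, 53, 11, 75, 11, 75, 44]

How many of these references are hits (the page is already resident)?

61 → miss, frames [61]
11 → miss, frames [61, 11]
61 → hit
53 → miss, evict 61, frames [11, 53]
61 → miss, evict 11, frames [53, 61]
11 → miss, evict 53, frames [61, 11]
61 → hit
44 → miss, evict 61, frames [11, 44]
75 → miss, evict 11, frames [44, 75]
61 → miss, evict 44, frames [75, 61]
75 → hit
61 → hit
11 → miss, evict 75, frames [61, 11]
75 → miss, evict 61, frames [11, 75]
53 → miss, evict 11, frames [75, 53]
11 → miss, evict 75, frames [53, 11]
75 → miss, evict 53, frames [11, 75]
11 → hit
75 → hit
44 → miss, evict 11, frames [75, 44]
Hits: 6.

6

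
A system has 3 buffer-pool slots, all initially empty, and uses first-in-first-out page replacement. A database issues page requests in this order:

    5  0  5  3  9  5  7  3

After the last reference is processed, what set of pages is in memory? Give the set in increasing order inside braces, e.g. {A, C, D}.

5: fault, frames {5}
0: fault, frames {5,0}
5: hit
3: fault, frames {5,0,3}
9: fault, evict 5, frames {0,3,9}
5: fault, evict 0, frames {3,9,5}
7: fault, evict 3, frames {9,5,7}
3: fault, evict 9, frames {5,7,3}

{3, 5, 7}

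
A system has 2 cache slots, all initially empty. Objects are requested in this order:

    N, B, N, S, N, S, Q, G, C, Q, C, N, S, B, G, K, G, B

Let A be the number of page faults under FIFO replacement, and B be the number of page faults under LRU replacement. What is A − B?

Under FIFO: F F . F F . F F F F . F F F F F . F → 14 faults.
Under LRU: F F . F . . F F F F . F F F F F . F → 13 faults.
A − B = 14 − 13 = 1.

1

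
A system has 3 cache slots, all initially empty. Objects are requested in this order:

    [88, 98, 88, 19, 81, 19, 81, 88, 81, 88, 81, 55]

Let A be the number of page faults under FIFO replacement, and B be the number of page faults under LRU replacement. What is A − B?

1

Under FIFO: F F . F F . . F . . . F → 6 faults.
Under LRU: F F . F F . . . . . . F → 5 faults.
A − B = 6 − 5 = 1.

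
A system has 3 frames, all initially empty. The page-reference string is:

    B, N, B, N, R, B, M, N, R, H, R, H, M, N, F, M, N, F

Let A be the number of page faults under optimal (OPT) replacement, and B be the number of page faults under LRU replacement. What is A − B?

-3

Under OPT: F F . . F . F . . F . . . F F . . . → 7 faults.
Under LRU: F F . . F . F F F F . . F F F . . . → 10 faults.
A − B = 7 − 10 = -3.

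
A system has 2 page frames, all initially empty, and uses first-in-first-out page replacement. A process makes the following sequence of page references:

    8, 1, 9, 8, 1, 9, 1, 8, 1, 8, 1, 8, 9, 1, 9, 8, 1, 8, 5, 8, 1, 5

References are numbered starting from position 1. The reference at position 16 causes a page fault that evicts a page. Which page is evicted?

1

pos 1: 8: fault, frames {8}
pos 2: 1: fault, frames {8,1}
pos 3: 9: fault, evict 8, frames {1,9}
pos 4: 8: fault, evict 1, frames {9,8}
pos 5: 1: fault, evict 9, frames {8,1}
pos 6: 9: fault, evict 8, frames {1,9}
pos 7: 1: hit
pos 8: 8: fault, evict 1, frames {9,8}
pos 9: 1: fault, evict 9, frames {8,1}
pos 10: 8: hit
pos 11: 1: hit
pos 12: 8: hit
pos 13: 9: fault, evict 8, frames {1,9}
pos 14: 1: hit
pos 15: 9: hit
pos 16: 8: fault, evict 1, frames {9,8}
At position 16, page 1 is evicted.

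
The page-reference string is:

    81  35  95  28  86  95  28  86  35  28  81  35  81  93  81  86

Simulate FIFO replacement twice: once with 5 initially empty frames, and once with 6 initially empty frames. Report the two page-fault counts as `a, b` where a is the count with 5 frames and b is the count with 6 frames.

7, 6

5 frames: F F F F F . . . . . . . . F F . → 7 faults.
6 frames: F F F F F . . . . . . . . F . . → 6 faults.
6 < 7: adding a frame reduced faults, as is typical.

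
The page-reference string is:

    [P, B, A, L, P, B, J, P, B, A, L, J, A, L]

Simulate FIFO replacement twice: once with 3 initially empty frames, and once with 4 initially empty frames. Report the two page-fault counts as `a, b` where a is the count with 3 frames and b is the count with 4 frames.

3 frames: F F F F F F F . . F F . . . → 9 faults.
4 frames: F F F F . . F F F F F F . . → 10 faults.
10 > 9: adding a frame increased faults — Belady's anomaly.

9, 10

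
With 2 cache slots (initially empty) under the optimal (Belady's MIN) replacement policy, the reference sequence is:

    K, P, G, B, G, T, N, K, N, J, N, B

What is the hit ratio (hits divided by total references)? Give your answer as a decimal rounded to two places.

K -> miss, frames {K}
P -> miss, frames {K,P}
G -> miss, evict P, frames {K,G}
B -> miss, evict K, frames {G,B}
G -> hit
T -> miss, evict G, frames {B,T}
N -> miss, evict T, frames {B,N}
K -> miss, evict B, frames {N,K}
N -> hit
J -> miss, evict K, frames {N,J}
N -> hit
B -> miss, evict J, frames {N,B}
Hits: 3 of 12 references → 3/12 = 0.2500.

0.25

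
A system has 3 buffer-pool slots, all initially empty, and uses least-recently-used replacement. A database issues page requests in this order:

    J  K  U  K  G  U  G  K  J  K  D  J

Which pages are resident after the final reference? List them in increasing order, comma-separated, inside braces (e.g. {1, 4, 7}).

J: miss, frames (J)
K: miss, frames (J K)
U: miss, frames (J K U)
K: hit
G: miss, evict J, frames (U K G)
U: hit
G: hit
K: hit
J: miss, evict U, frames (G K J)
K: hit
D: miss, evict G, frames (J K D)
J: hit

{D, J, K}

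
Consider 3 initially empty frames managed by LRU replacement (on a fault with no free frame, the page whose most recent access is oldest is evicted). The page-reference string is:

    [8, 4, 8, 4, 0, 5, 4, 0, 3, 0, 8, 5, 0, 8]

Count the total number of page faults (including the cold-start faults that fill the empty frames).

8 → fault, frames [8]
4 → fault, frames [8, 4]
8 → hit
4 → hit
0 → fault, frames [8, 4, 0]
5 → fault, evict 8, frames [4, 0, 5]
4 → hit
0 → hit
3 → fault, evict 5, frames [4, 0, 3]
0 → hit
8 → fault, evict 4, frames [3, 0, 8]
5 → fault, evict 3, frames [0, 8, 5]
0 → hit
8 → hit
Page faults: 7.

7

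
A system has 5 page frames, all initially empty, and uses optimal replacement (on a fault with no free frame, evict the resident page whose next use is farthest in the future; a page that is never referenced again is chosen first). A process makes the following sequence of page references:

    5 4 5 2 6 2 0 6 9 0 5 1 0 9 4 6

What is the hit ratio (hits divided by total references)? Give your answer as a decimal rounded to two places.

0.56

5 → fault, frames (5)
4 → fault, frames (5 4)
5 → hit
2 → fault, frames (5 4 2)
6 → fault, frames (5 4 2 6)
2 → hit
0 → fault, frames (5 4 2 6 0)
6 → hit
9 → fault, evict 2, frames (5 4 6 0 9)
0 → hit
5 → hit
1 → fault, evict 5, frames (4 6 0 9 1)
0 → hit
9 → hit
4 → hit
6 → hit
Hits: 9 of 16 references → 9/16 = 0.5625.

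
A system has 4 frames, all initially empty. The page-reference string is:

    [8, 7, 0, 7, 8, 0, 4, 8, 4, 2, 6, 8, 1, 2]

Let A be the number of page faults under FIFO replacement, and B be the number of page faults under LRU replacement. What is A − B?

Under FIFO: F F F . . . F . . F F F F . → 8 faults.
Under LRU: F F F . . . F . . F F . F . → 7 faults.
A − B = 8 − 7 = 1.

1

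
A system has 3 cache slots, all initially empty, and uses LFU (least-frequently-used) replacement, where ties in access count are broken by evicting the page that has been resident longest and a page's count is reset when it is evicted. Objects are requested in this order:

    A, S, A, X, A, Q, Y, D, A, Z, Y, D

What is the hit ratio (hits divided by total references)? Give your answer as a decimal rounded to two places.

A: fault, frames (A)
S: fault, frames (A S)
A: hit
X: fault, frames (A S X)
A: hit
Q: fault, evict S, frames (A X Q)
Y: fault, evict X, frames (A Q Y)
D: fault, evict Q, frames (A Y D)
A: hit
Z: fault, evict Y, frames (A D Z)
Y: fault, evict D, frames (A Z Y)
D: fault, evict Z, frames (A Y D)
Hits: 3 of 12 references → 3/12 = 0.2500.

0.25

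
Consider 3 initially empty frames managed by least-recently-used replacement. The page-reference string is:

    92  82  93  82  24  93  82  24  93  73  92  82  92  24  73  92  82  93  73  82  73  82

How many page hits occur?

10

92 → miss, frames [92]
82 → miss, frames [92, 82]
93 → miss, frames [92, 82, 93]
82 → hit
24 → miss, evict 92, frames [93, 82, 24]
93 → hit
82 → hit
24 → hit
93 → hit
73 → miss, evict 82, frames [24, 93, 73]
92 → miss, evict 24, frames [93, 73, 92]
82 → miss, evict 93, frames [73, 92, 82]
92 → hit
24 → miss, evict 73, frames [82, 92, 24]
73 → miss, evict 82, frames [92, 24, 73]
92 → hit
82 → miss, evict 24, frames [73, 92, 82]
93 → miss, evict 73, frames [92, 82, 93]
73 → miss, evict 92, frames [82, 93, 73]
82 → hit
73 → hit
82 → hit
Hits: 10.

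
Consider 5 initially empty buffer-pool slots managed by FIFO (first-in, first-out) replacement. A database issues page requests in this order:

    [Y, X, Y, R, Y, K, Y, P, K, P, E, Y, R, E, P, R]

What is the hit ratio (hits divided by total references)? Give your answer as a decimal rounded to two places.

0.56

Y → fault, frames {Y}
X → fault, frames {Y,X}
Y → hit
R → fault, frames {Y,X,R}
Y → hit
K → fault, frames {Y,X,R,K}
Y → hit
P → fault, frames {Y,X,R,K,P}
K → hit
P → hit
E → fault, evict Y, frames {X,R,K,P,E}
Y → fault, evict X, frames {R,K,P,E,Y}
R → hit
E → hit
P → hit
R → hit
Hits: 9 of 16 references → 9/16 = 0.5625.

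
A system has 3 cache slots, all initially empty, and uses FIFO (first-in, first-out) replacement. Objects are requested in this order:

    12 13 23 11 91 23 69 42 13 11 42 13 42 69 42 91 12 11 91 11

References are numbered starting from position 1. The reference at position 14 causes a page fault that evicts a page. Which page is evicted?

pos 1: 12: miss, frames {12}
pos 2: 13: miss, frames {12,13}
pos 3: 23: miss, frames {12,13,23}
pos 4: 11: miss, evict 12, frames {13,23,11}
pos 5: 91: miss, evict 13, frames {23,11,91}
pos 6: 23: hit
pos 7: 69: miss, evict 23, frames {11,91,69}
pos 8: 42: miss, evict 11, frames {91,69,42}
pos 9: 13: miss, evict 91, frames {69,42,13}
pos 10: 11: miss, evict 69, frames {42,13,11}
pos 11: 42: hit
pos 12: 13: hit
pos 13: 42: hit
pos 14: 69: miss, evict 42, frames {13,11,69}
At position 14, page 42 is evicted.

42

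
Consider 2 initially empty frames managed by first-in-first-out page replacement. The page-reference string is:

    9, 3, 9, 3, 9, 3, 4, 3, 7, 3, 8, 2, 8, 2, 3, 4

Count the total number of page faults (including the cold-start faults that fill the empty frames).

9

9: miss, frames [9]
3: miss, frames [9, 3]
9: hit
3: hit
9: hit
3: hit
4: miss, evict 9, frames [3, 4]
3: hit
7: miss, evict 3, frames [4, 7]
3: miss, evict 4, frames [7, 3]
8: miss, evict 7, frames [3, 8]
2: miss, evict 3, frames [8, 2]
8: hit
2: hit
3: miss, evict 8, frames [2, 3]
4: miss, evict 2, frames [3, 4]
Page faults: 9.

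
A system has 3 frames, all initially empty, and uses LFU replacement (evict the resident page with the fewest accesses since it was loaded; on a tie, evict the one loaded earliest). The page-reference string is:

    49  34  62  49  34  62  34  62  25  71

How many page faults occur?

5

49: miss, frames {49}
34: miss, frames {49,34}
62: miss, frames {49,34,62}
49: hit
34: hit
62: hit
34: hit
62: hit
25: miss, evict 49, frames {34,62,25}
71: miss, evict 25, frames {34,62,71}
Page faults: 5.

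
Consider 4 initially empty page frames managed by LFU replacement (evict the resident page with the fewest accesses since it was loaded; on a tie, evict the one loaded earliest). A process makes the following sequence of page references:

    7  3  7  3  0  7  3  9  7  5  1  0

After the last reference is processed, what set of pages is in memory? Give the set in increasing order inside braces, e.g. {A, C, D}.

{0, 1, 3, 7}

7 → miss, frames {7}
3 → miss, frames {7,3}
7 → hit
3 → hit
0 → miss, frames {7,3,0}
7 → hit
3 → hit
9 → miss, frames {7,3,0,9}
7 → hit
5 → miss, evict 0, frames {7,3,9,5}
1 → miss, evict 9, frames {7,3,5,1}
0 → miss, evict 5, frames {7,3,1,0}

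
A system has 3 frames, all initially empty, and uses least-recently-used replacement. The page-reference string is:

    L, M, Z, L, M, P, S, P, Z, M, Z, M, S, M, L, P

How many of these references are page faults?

L -> fault, frames [L]
M -> fault, frames [L, M]
Z -> fault, frames [L, M, Z]
L -> hit
M -> hit
P -> fault, evict Z, frames [L, M, P]
S -> fault, evict L, frames [M, P, S]
P -> hit
Z -> fault, evict M, frames [S, P, Z]
M -> fault, evict S, frames [P, Z, M]
Z -> hit
M -> hit
S -> fault, evict P, frames [Z, M, S]
M -> hit
L -> fault, evict Z, frames [S, M, L]
P -> fault, evict S, frames [M, L, P]
Page faults: 10.

10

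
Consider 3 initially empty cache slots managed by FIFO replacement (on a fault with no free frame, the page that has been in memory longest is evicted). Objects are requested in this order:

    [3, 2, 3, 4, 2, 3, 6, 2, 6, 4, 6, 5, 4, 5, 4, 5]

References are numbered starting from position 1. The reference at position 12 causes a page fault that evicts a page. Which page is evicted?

2

pos 1: 3: miss, frames (3)
pos 2: 2: miss, frames (3 2)
pos 3: 3: hit
pos 4: 4: miss, frames (3 2 4)
pos 5: 2: hit
pos 6: 3: hit
pos 7: 6: miss, evict 3, frames (2 4 6)
pos 8: 2: hit
pos 9: 6: hit
pos 10: 4: hit
pos 11: 6: hit
pos 12: 5: miss, evict 2, frames (4 6 5)
At position 12, page 2 is evicted.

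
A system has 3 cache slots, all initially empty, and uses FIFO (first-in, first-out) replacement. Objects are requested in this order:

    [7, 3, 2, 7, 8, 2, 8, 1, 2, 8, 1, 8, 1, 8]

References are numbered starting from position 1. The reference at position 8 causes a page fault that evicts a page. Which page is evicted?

3

pos 1: 7 -> fault, frames {7}
pos 2: 3 -> fault, frames {7,3}
pos 3: 2 -> fault, frames {7,3,2}
pos 4: 7 -> hit
pos 5: 8 -> fault, evict 7, frames {3,2,8}
pos 6: 2 -> hit
pos 7: 8 -> hit
pos 8: 1 -> fault, evict 3, frames {2,8,1}
At position 8, page 3 is evicted.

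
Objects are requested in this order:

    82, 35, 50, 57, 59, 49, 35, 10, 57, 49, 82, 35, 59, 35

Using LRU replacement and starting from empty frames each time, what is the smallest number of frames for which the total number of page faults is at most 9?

5

f=1: 14 faults
f=2: 13 faults
f=3: 13 faults
f=4: 12 faults
f=5: 9 faults
f=6: 8 faults
f=7: 7 faults
Smallest f with faults ≤ 9 is 5.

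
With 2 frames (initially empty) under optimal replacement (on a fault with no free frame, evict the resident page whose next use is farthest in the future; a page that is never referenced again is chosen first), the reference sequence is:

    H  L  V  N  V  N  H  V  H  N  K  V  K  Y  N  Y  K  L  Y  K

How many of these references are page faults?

12

H: miss, frames {H}
L: miss, frames {H,L}
V: miss, evict L, frames {H,V}
N: miss, evict H, frames {V,N}
V: hit
N: hit
H: miss, evict N, frames {V,H}
V: hit
H: hit
N: miss, evict H, frames {V,N}
K: miss, evict N, frames {V,K}
V: hit
K: hit
Y: miss, evict V, frames {K,Y}
N: miss, evict K, frames {Y,N}
Y: hit
K: miss, evict N, frames {Y,K}
L: miss, evict K, frames {Y,L}
Y: hit
K: miss, evict L, frames {Y,K}
Page faults: 12.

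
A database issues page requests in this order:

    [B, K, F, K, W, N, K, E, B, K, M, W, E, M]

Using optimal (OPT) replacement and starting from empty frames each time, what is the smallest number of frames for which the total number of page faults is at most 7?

f=1: 14 faults
f=2: 10 faults
f=3: 8 faults
f=4: 7 faults
f=5: 7 faults
f=6: 7 faults
f=7: 7 faults
Smallest f with faults ≤ 7 is 4.

4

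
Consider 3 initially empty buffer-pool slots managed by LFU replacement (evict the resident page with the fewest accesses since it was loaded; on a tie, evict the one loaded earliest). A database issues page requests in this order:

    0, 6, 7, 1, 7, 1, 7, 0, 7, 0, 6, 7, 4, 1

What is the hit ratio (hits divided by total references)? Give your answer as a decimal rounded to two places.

0: miss, frames [0]
6: miss, frames [0, 6]
7: miss, frames [0, 6, 7]
1: miss, evict 0, frames [6, 7, 1]
7: hit
1: hit
7: hit
0: miss, evict 6, frames [7, 1, 0]
7: hit
0: hit
6: miss, evict 1, frames [7, 0, 6]
7: hit
4: miss, evict 6, frames [7, 0, 4]
1: miss, evict 4, frames [7, 0, 1]
Hits: 6 of 14 references → 6/14 = 0.4286.

0.43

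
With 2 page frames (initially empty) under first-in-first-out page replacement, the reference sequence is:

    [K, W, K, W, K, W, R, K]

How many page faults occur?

4

K: miss, frames {K}
W: miss, frames {K,W}
K: hit
W: hit
K: hit
W: hit
R: miss, evict K, frames {W,R}
K: miss, evict W, frames {R,K}
Page faults: 4.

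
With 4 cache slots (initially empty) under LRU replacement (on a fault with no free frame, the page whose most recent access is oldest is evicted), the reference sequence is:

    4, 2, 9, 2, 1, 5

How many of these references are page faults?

4: miss, frames {4}
2: miss, frames {4,2}
9: miss, frames {4,2,9}
2: hit
1: miss, frames {4,9,2,1}
5: miss, evict 4, frames {9,2,1,5}
Page faults: 5.

5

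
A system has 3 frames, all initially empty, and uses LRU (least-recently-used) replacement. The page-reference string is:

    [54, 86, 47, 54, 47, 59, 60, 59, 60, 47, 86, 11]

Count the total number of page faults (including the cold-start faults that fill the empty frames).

54 → fault, frames {54}
86 → fault, frames {54,86}
47 → fault, frames {54,86,47}
54 → hit
47 → hit
59 → fault, evict 86, frames {54,47,59}
60 → fault, evict 54, frames {47,59,60}
59 → hit
60 → hit
47 → hit
86 → fault, evict 59, frames {60,47,86}
11 → fault, evict 60, frames {47,86,11}
Page faults: 7.

7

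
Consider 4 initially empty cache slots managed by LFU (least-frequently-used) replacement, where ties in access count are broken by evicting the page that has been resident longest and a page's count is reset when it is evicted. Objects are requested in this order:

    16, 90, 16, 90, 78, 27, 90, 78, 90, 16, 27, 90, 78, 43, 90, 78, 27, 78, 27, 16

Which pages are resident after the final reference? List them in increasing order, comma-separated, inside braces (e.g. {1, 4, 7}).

{16, 27, 78, 90}

16: fault, frames (16)
90: fault, frames (16 90)
16: hit
90: hit
78: fault, frames (16 90 78)
27: fault, frames (16 90 78 27)
90: hit
78: hit
90: hit
16: hit
27: hit
90: hit
78: hit
43: fault, evict 27, frames (16 90 78 43)
90: hit
78: hit
27: fault, evict 43, frames (16 90 78 27)
78: hit
27: hit
16: hit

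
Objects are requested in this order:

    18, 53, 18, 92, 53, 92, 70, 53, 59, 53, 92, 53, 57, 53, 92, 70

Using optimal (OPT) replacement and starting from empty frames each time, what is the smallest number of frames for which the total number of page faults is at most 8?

3

f=1: 16 faults
f=2: 9 faults
f=3: 7 faults
f=4: 6 faults
f=5: 6 faults
f=6: 6 faults
Smallest f with faults ≤ 8 is 3.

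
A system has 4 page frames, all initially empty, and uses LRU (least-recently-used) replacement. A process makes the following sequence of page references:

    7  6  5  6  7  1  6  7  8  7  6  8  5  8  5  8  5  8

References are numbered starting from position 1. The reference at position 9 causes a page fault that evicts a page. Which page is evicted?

5

pos 1: 7 -> miss, frames [7]
pos 2: 6 -> miss, frames [7, 6]
pos 3: 5 -> miss, frames [7, 6, 5]
pos 4: 6 -> hit
pos 5: 7 -> hit
pos 6: 1 -> miss, frames [5, 6, 7, 1]
pos 7: 6 -> hit
pos 8: 7 -> hit
pos 9: 8 -> miss, evict 5, frames [1, 6, 7, 8]
At position 9, page 5 is evicted.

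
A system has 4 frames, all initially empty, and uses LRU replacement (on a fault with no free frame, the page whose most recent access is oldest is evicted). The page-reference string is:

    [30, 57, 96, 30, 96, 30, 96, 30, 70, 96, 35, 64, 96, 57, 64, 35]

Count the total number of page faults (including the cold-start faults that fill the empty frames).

30 → miss, frames {30}
57 → miss, frames {30,57}
96 → miss, frames {30,57,96}
30 → hit
96 → hit
30 → hit
96 → hit
30 → hit
70 → miss, frames {57,96,30,70}
96 → hit
35 → miss, evict 57, frames {30,70,96,35}
64 → miss, evict 30, frames {70,96,35,64}
96 → hit
57 → miss, evict 70, frames {35,64,96,57}
64 → hit
35 → hit
Page faults: 7.

7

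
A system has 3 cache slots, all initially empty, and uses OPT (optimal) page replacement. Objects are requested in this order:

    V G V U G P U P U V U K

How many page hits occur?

V: miss, frames {V}
G: miss, frames {V,G}
V: hit
U: miss, frames {V,G,U}
G: hit
P: miss, evict G, frames {V,U,P}
U: hit
P: hit
U: hit
V: hit
U: hit
K: miss, evict P, frames {V,U,K}
Hits: 7.

7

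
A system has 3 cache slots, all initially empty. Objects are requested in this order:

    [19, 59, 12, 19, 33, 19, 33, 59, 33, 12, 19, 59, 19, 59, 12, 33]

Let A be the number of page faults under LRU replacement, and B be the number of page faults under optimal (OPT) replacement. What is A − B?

Under LRU: F F F . F . . F . F F F . . . F → 9 faults.
Under OPT: F F F . F . . . . F . . . . . F → 6 faults.
A − B = 9 − 6 = 3.

3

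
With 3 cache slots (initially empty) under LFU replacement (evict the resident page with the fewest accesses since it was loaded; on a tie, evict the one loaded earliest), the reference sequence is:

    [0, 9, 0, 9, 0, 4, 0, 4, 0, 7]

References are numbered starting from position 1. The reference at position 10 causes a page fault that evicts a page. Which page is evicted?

pos 1: 0 -> miss, frames [0]
pos 2: 9 -> miss, frames [0, 9]
pos 3: 0 -> hit
pos 4: 9 -> hit
pos 5: 0 -> hit
pos 6: 4 -> miss, frames [0, 9, 4]
pos 7: 0 -> hit
pos 8: 4 -> hit
pos 9: 0 -> hit
pos 10: 7 -> miss, evict 9, frames [0, 4, 7]
At position 10, page 9 is evicted.

9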